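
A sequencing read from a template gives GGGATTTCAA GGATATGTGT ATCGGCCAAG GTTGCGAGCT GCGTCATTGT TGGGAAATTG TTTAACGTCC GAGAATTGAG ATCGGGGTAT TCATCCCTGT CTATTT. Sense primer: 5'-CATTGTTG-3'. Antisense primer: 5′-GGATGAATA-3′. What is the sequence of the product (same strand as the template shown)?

The forward primer matches the template at positions 45–52.
Reverse complement of the reverse primer: TATTCATCC. This occurs on the top strand at positions 88–96.
The product is the template from position 45 through 96 (52 bp).

5'-CATTGTTGGGAAATTGTTTAACGTCCGAGAATTGAGATCGGGGTATTCATCC-3'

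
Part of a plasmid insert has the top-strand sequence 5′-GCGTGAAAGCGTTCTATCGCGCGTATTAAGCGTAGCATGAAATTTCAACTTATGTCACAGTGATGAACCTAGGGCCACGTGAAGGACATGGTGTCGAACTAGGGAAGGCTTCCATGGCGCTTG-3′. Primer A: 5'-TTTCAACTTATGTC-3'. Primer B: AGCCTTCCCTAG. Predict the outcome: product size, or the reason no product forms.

Primer A (TTTCAACTTATGTC) matches the top strand at positions 43–56; it acts as a forward primer.
Primer B's reverse complement is CTAGGGAAGGCT, matching the top strand at positions 99–110; it acts as a reverse primer.
The 3' ends face each other across positions 43–110, giving a 68 bp product.

Yes — a 68 bp product.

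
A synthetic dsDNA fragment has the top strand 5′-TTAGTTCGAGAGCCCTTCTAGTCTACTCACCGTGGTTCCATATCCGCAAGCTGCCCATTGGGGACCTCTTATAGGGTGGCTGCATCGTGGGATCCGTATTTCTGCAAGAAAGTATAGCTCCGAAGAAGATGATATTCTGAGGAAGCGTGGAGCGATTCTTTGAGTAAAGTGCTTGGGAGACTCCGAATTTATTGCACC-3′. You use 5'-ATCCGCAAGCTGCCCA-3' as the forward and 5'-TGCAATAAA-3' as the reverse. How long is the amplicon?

155 bp

The forward primer matches the template at positions 42–57.
Taking the reverse complement of TGCAATAAA gives TTTATTGCA, found at positions 188–196 on the template; the primer anneals here to the top strand with its 3' end pointing upstream.
The product runs from position 42 to position 196, so its length is 196 − 42 + 1 = 155 bp.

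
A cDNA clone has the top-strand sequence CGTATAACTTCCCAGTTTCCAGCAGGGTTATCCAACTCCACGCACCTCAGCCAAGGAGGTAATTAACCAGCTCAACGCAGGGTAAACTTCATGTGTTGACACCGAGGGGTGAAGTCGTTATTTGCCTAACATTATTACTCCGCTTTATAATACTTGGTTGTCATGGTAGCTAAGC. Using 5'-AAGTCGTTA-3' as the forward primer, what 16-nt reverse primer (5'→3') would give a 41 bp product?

5'-TATTATAAAGCGGAGT-3'

The forward primer binds at positions 112–120, so a 41 bp product ends at position 112 + 41 − 1 = 152.
The reverse primer anneals to the top strand over positions 137–152, i.e. to ACTCCGCTTTATAATA.
Its sequence written 5'→3' is the reverse complement: TATTATAAAGCGGAGT.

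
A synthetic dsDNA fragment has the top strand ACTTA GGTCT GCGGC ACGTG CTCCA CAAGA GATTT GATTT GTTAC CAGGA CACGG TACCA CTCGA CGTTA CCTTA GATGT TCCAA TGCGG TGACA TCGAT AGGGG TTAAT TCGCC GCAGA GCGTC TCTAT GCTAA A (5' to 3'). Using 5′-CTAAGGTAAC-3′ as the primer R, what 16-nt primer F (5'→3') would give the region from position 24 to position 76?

5'-CACAAGAGATTTGATT-3'

The reverse primer's reverse complement GTTACCTTAG matches the template at positions 67–76; the product starts at position 24.
The forward primer is identical to the top strand over positions 24–39: CACAAGAGATTTGATT.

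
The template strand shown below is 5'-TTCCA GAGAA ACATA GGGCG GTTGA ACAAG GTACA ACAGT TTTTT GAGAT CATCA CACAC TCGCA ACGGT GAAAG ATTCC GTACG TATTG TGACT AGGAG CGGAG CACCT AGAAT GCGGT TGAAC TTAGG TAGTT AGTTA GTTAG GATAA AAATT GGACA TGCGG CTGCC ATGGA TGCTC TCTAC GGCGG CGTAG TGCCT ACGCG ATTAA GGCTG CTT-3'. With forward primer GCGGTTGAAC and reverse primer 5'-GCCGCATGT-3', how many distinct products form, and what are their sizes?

The forward primer GCGGTTGAAC matches the top strand at positions 18–27, 116–125.
The reverse primer's reverse complement is ACATGCGGC, matching at positions 158–166.
Each forward site pairs with the reverse site to give a product ending at position 166: sizes 149, 51 bp.

Two products: 149 bp, 51 bp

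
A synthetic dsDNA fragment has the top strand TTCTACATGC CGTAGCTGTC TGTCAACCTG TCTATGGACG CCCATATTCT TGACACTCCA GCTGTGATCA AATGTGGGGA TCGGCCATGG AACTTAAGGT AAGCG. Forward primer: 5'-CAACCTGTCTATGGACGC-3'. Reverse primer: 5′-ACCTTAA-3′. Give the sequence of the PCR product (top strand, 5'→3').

Scanning the template, CAACCTGTCTATGGACGC occurs at positions 24–41; this primer anneals to the bottom strand there with its 3' end pointing downstream.
Taking the reverse complement of ACCTTAA gives TTAAGGT, found at positions 94–100 on the template; the primer anneals here to the top strand with its 3' end pointing upstream.
The product is the template from position 24 through 100 (77 bp).

5'-CAACCTGTCTATGGACGCCCATATTCTTGACACTCCAGCTGTGATCAAATGTGGGGATCGGCCATGGAACTTAAGGT-3'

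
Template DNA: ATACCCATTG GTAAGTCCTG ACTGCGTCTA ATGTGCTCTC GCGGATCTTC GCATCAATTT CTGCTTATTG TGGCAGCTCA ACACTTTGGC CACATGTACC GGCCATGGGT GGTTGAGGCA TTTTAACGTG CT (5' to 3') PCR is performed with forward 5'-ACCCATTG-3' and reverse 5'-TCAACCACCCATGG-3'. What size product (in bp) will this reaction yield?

Forward primer ACCCATTG is found on the top strand at positions 3–10.
Reverse complement of the reverse primer: CCATGGGTGGTTGA. This occurs on the top strand at positions 103–116.
The product runs from position 3 to position 116, so its length is 116 − 3 + 1 = 114 bp.

114 bp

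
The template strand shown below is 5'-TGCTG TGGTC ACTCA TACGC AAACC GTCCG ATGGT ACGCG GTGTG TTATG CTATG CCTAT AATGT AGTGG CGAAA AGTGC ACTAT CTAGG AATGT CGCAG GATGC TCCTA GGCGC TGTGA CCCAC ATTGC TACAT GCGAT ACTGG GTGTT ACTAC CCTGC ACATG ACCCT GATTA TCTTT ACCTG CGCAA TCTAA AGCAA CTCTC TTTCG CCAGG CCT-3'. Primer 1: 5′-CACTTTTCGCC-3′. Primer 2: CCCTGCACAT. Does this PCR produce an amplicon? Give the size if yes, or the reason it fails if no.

No product — the primers' 3' ends point away from each other.

Primer 1 (CACTTTTCGCC) has reverse complement GGCGAAAAGTG, which matches the top strand at positions 69–79; primer 1 anneals to the top strand there with its 3' end pointing upstream toward position 69.
Primer 2 (CCCTGCACAT) matches the top strand directly at positions 155–164; it anneals to the bottom strand with its 3' end pointing downstream toward position 164.
The 3' ends diverge (primer 1 extends toward position 1, primer 2 toward position 218), so the primers never converge on a shared product.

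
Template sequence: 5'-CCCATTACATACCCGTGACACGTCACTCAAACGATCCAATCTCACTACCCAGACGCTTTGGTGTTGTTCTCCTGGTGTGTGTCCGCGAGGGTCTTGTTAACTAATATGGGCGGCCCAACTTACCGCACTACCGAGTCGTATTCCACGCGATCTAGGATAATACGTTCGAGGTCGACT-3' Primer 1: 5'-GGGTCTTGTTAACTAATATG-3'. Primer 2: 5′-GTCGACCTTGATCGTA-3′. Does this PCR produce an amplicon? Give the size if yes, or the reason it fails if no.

No product — primer 2 has no binding site in the template.

Primer 2 (GTCGACCTTGATCGTA) does not match the top strand, and its reverse complement TACGATCAAGGTCGAC does not match either.
With no annealing site for primer 2, no amplification occurs.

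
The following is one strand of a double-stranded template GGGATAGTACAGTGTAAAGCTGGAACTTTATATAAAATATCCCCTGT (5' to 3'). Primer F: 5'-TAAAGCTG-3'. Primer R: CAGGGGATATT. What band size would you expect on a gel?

Scanning the template, TAAAGCTG occurs at positions 15–22; this primer anneals to the bottom strand there with its 3' end pointing downstream.
Reverse complement of the reverse primer: AATATCCCCTG. This occurs on the top strand at positions 36–46.
The product runs from position 15 to position 46, so its length is 46 − 15 + 1 = 32 bp.

32 bp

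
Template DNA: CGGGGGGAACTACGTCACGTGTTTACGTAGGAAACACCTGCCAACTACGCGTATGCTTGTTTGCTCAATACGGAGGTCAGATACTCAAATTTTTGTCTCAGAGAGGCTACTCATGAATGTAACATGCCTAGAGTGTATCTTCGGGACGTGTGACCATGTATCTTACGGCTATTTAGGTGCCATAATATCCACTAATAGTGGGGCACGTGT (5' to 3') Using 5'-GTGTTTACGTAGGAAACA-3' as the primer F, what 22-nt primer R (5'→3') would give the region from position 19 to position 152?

5'-CACACGTCCCGAAGATACACTC-3'

The product's 3' end on the top strand is position 152.
The reverse primer anneals to the top strand over positions 131–152, i.e. to GAGTGTATCTTCGGGACGTGTG.
Its sequence written 5'→3' is the reverse complement: CACACGTCCCGAAGATACACTC.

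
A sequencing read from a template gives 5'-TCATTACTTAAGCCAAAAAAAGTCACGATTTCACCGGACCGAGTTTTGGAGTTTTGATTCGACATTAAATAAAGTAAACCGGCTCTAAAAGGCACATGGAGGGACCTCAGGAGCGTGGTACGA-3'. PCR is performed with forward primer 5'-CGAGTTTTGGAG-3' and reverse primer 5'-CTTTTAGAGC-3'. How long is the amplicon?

Forward primer CGAGTTTTGGAG is found on the top strand at positions 40–51.
Taking the reverse complement of CTTTTAGAGC gives GCTCTAAAAG, found at positions 82–91 on the template; the primer anneals here to the top strand with its 3' end pointing upstream.
Product length = (reverse-primer end) − (forward-primer start) + 1 = 91 − 40 + 1 = 52 bp.

52 bp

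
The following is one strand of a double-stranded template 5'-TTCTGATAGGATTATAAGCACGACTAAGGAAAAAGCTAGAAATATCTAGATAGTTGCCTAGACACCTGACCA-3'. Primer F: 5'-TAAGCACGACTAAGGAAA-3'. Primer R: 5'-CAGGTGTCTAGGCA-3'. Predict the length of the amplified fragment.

The forward primer matches the template at positions 15–32.
The reverse primer's reverse complement is TGCCTAGACACCTG, which matches the template at positions 55–68.
Product length = (reverse-primer end) − (forward-primer start) + 1 = 68 − 15 + 1 = 54 bp.

54 bp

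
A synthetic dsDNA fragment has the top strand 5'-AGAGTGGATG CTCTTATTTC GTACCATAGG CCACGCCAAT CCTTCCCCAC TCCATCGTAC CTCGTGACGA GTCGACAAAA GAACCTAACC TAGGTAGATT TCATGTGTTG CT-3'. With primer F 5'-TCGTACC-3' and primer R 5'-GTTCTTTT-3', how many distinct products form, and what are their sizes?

Two products: 66 bp, 30 bp

The forward primer TCGTACC matches the top strand at positions 19–25, 55–61.
The reverse primer's reverse complement is AAAAGAAC, matching at positions 77–84.
Each forward site pairs with the reverse site to give a product ending at position 84: sizes 66, 30 bp.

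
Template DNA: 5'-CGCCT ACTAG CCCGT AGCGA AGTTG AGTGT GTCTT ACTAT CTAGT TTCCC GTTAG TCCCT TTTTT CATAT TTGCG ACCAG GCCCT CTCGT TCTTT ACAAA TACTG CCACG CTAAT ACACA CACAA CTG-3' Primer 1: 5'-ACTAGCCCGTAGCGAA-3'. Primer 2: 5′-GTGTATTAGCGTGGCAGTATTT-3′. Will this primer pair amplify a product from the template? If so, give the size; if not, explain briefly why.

Yes — a 114 bp product.

Primer 1 (ACTAGCCCGTAGCGAA) matches the top strand at positions 6–21; it acts as a forward primer.
Primer 2's reverse complement is AAATACTGCCACGCTAATACAC, matching the top strand at positions 98–119; it acts as a reverse primer.
The 3' ends face each other across positions 6–119, giving a 114 bp product.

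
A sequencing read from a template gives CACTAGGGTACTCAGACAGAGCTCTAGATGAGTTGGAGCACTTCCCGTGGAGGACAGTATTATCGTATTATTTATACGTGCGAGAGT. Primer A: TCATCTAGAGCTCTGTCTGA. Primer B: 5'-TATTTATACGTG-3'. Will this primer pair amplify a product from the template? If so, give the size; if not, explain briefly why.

No product — the primers' 3' ends point away from each other.

Primer A (TCATCTAGAGCTCTGTCTGA) has reverse complement TCAGACAGAGCTCTAGATGA, which matches the top strand at positions 12–31; primer A anneals to the top strand there with its 3' end pointing upstream toward position 12.
Primer B (TATTTATACGTG) matches the top strand directly at positions 69–80; it anneals to the bottom strand with its 3' end pointing downstream toward position 80.
The 3' ends diverge (primer A extends toward position 1, primer B toward position 87), so the primers never converge on a shared product.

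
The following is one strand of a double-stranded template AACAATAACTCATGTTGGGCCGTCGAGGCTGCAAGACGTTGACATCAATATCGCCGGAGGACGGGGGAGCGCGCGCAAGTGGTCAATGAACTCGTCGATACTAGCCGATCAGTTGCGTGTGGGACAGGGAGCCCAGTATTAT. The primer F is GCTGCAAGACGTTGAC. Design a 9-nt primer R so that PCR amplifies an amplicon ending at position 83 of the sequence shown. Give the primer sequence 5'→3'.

5'-ACCACTTGC-3'

The forward primer binds at positions 28–43; the product's 3' end on the top strand is position 83.
The reverse primer anneals to the top strand over positions 75–83, i.e. to GCAAGTGGT.
Its sequence written 5'→3' is the reverse complement: ACCACTTGC.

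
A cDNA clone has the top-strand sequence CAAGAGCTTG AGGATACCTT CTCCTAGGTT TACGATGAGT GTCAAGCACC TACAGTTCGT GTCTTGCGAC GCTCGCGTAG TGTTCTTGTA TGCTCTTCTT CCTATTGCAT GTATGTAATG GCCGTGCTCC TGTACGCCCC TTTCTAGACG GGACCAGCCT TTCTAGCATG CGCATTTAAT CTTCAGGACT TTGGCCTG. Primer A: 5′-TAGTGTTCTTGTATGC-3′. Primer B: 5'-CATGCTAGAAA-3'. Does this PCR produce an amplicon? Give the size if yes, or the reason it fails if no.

Primer A (TAGTGTTCTTGTATGC) matches the top strand at positions 78–93; it acts as a forward primer.
Primer B's reverse complement is TTTCTAGCATG, matching the top strand at positions 160–170; it acts as a reverse primer.
The 3' ends face each other across positions 78–170, giving a 93 bp product.

Yes — a 93 bp product.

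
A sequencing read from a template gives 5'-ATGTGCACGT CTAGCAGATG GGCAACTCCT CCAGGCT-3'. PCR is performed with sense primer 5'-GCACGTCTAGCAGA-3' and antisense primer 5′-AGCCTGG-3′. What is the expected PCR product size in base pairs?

Scanning the template, GCACGTCTAGCAGA occurs at positions 5–18; this primer anneals to the bottom strand there with its 3' end pointing downstream.
The reverse primer's reverse complement is CCAGGCT, which matches the template at positions 31–37.
The product runs from position 5 to position 37, so its length is 37 − 5 + 1 = 33 bp.

33 bp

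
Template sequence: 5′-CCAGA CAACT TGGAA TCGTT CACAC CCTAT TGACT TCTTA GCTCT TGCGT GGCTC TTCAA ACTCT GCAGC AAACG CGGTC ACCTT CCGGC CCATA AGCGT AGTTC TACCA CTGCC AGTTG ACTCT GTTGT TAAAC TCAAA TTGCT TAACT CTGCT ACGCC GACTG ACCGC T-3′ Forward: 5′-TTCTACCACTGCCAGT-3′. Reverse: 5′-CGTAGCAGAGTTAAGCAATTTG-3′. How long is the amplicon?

56 bp

Scanning the template, TTCTACCACTGCCAGT occurs at positions 103–118; this primer anneals to the bottom strand there with its 3' end pointing downstream.
Taking the reverse complement of CGTAGCAGAGTTAAGCAATTTG gives CAAATTGCTTAACTCTGCTACG, found at positions 137–158 on the template; the primer anneals here to the top strand with its 3' end pointing upstream.
Amplicon spans positions 103–158: 56 bp.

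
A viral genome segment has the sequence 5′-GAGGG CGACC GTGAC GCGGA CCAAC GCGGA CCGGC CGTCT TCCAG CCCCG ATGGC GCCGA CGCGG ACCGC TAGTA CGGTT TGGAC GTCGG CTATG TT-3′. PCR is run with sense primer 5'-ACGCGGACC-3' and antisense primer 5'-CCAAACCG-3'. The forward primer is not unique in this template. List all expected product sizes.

70 bp, 60 bp, 24 bp

The forward primer ACGCGGACC matches the top strand at positions 14–22, 24–32, 60–68.
The reverse primer's reverse complement is CGGTTTGG, matching at positions 76–83.
Each forward site pairs with the reverse site to give a product ending at position 83: sizes 70, 60, 24 bp.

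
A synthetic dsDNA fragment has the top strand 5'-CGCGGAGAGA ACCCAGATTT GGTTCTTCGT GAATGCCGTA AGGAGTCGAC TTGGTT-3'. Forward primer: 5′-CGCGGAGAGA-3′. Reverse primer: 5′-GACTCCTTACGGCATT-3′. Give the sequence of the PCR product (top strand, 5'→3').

Scanning the template, CGCGGAGAGA occurs at positions 1–10; this primer anneals to the bottom strand there with its 3' end pointing downstream.
Taking the reverse complement of GACTCCTTACGGCATT gives AATGCCGTAAGGAGTC, found at positions 32–47 on the template; the primer anneals here to the top strand with its 3' end pointing upstream.
The product is the template from position 1 through 47 (47 bp).

5'-CGCGGAGAGAACCCAGATTTGGTTCTTCGTGAATGCCGTAAGGAGTC-3'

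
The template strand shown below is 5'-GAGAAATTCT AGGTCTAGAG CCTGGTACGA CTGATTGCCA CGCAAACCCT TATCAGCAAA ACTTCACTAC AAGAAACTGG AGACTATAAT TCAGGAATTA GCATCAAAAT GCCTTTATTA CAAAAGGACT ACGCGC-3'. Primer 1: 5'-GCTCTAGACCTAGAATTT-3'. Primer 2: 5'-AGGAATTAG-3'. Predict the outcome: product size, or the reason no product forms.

Primer 1 (GCTCTAGACCTAGAATTT) has reverse complement AAATTCTAGGTCTAGAGC, which matches the top strand at positions 4–21; primer 1 anneals to the top strand there with its 3' end pointing upstream toward position 4.
Primer 2 (AGGAATTAG) matches the top strand directly at positions 93–101; it anneals to the bottom strand with its 3' end pointing downstream toward position 101.
The 3' ends diverge (primer 1 extends toward position 1, primer 2 toward position 136), so the primers never converge on a shared product.

No product — the primers' 3' ends point away from each other.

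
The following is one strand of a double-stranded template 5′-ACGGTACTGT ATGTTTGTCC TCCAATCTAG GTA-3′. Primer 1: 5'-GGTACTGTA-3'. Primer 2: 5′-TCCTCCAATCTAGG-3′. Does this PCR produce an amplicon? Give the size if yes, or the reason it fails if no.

No product — both primers anneal to the same strand and extend in the same direction.

Primer 1 (GGTACTGTA) matches the top strand at positions 3–11 (3' end points downstream).
Primer 2 (TCCTCCAATCTAGG) also matches the top strand directly, at positions 18–31 — its reverse complement CCTAGATTGGAGGA is not present.
Both primers anneal to the bottom strand with 3' ends pointing the same way, so neither can prime synthesis back toward the other.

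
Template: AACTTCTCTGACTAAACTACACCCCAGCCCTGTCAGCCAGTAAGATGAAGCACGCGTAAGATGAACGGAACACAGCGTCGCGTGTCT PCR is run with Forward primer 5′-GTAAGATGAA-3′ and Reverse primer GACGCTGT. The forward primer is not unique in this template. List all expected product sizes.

40 bp, 24 bp

The forward primer GTAAGATGAA matches the top strand at positions 40–49, 56–65.
The reverse primer's reverse complement is ACAGCGTC, matching at positions 72–79.
Each forward site pairs with the reverse site to give a product ending at position 79: sizes 40, 24 bp.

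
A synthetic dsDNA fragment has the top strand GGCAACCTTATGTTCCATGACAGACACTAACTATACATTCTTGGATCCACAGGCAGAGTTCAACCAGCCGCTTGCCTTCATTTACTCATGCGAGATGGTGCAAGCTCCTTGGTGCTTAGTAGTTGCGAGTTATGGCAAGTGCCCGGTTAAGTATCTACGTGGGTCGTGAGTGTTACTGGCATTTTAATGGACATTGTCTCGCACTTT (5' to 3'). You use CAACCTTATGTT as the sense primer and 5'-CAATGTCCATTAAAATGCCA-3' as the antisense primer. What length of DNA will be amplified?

194 bp

Scanning the template, CAACCTTATGTT occurs at positions 3–14; this primer anneals to the bottom strand there with its 3' end pointing downstream.
The reverse primer's reverse complement is TGGCATTTTAATGGACATTG, which matches the template at positions 177–196.
The product runs from position 3 to position 196, so its length is 196 − 3 + 1 = 194 bp.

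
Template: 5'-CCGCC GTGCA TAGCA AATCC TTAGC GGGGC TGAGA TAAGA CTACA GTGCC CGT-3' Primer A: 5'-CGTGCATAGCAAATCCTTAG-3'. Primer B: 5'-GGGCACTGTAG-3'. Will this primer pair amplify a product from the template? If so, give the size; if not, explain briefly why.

Primer A (CGTGCATAGCAAATCCTTAG) matches the top strand at positions 5–24; it acts as a forward primer.
Primer B's reverse complement is CTACAGTGCCC, matching the top strand at positions 41–51; it acts as a reverse primer.
The 3' ends face each other across positions 5–51, giving a 47 bp product.

Yes — a 47 bp product.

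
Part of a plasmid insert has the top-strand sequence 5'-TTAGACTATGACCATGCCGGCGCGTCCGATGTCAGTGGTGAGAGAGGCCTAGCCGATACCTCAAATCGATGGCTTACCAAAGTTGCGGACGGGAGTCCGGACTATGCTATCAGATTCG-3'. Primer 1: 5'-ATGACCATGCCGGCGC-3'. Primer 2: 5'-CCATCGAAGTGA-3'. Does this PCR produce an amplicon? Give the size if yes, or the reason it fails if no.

Primer 2 (CCATCGAAGTGA) does not match the top strand, and its reverse complement TCACTTCGATGG does not match either.
With no annealing site for primer 2, no amplification occurs.

No product — primer 2 has no binding site in the template.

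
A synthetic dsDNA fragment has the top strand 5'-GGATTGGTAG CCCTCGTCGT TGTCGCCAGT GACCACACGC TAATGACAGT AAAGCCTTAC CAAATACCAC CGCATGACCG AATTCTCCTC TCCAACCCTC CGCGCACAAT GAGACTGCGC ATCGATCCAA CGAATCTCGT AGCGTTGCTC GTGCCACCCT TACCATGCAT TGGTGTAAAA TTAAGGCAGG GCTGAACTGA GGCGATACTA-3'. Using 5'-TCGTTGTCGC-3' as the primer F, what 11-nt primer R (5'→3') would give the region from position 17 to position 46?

5'-TCATTAGCGTG-3'

The product's 3' end on the top strand is position 46.
The reverse primer anneals to the top strand over positions 36–46, i.e. to CACGCTAATGA.
Its sequence written 5'→3' is the reverse complement: TCATTAGCGTG.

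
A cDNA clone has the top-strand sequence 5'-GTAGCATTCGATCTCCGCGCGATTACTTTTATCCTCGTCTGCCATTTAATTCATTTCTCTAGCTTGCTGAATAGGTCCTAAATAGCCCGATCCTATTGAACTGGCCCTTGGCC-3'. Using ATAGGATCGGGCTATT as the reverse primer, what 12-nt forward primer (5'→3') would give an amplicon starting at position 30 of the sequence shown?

The reverse primer's reverse complement AATAGCCCGATCCTAT matches the template at positions 81–96; the product starts at position 30.
The forward primer is identical to the top strand over positions 30–41: TATCCTCGTCTG.

5'-TATCCTCGTCTG-3'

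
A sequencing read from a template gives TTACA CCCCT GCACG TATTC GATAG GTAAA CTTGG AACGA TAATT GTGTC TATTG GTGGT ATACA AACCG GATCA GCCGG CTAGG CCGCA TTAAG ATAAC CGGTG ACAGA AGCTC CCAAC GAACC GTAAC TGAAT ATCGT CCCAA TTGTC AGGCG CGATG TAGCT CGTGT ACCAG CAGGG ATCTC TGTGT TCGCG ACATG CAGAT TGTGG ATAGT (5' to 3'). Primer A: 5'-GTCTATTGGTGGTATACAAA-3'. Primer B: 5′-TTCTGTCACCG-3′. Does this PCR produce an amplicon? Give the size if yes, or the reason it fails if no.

Primer A (GTCTATTGGTGGTATACAAA) matches the top strand at positions 48–67; it acts as a forward primer.
Primer B's reverse complement is CGGTGACAGAA, matching the top strand at positions 101–111; it acts as a reverse primer.
The 3' ends face each other across positions 48–111, giving a 64 bp product.

Yes — a 64 bp product.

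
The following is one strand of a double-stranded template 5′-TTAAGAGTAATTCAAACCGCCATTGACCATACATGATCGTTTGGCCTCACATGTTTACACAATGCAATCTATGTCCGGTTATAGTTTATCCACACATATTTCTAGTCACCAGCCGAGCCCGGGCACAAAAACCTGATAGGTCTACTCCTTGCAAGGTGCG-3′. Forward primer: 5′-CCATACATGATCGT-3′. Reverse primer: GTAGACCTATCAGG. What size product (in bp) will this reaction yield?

The forward primer matches the template at positions 27–40.
Reverse complement of the reverse primer: CCTGATAGGTCTAC. This occurs on the top strand at positions 132–145.
Amplicon spans positions 27–145: 119 bp.

119 bp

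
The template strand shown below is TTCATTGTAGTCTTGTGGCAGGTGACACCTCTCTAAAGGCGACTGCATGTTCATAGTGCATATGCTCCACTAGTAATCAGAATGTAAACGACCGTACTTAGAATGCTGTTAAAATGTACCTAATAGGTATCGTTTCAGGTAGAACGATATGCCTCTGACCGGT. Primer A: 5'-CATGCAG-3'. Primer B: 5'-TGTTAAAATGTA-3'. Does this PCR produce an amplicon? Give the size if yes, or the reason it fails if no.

Primer A (CATGCAG) has reverse complement CTGCATG, which matches the top strand at positions 43–49; primer A anneals to the top strand there with its 3' end pointing upstream toward position 43.
Primer B (TGTTAAAATGTA) matches the top strand directly at positions 107–118; it anneals to the bottom strand with its 3' end pointing downstream toward position 118.
The 3' ends diverge (primer A extends toward position 1, primer B toward position 163), so the primers never converge on a shared product.

No product — the primers' 3' ends point away from each other.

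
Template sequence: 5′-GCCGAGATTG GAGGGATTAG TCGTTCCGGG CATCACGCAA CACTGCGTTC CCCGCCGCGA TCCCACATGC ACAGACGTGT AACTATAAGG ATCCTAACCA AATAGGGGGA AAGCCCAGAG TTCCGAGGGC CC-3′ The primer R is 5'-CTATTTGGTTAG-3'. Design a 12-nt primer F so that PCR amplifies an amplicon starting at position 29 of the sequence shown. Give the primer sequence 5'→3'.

5'-GGCATCACGCAA-3'

The reverse primer's reverse complement CTAACCAAATAG matches the template at positions 94–105; the product starts at position 29.
The forward primer is identical to the top strand over positions 29–40: GGCATCACGCAA.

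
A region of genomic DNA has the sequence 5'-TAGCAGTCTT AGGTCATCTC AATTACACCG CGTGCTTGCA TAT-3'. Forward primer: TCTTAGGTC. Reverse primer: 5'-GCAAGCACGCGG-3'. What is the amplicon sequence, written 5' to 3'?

5'-TCTTAGGTCATCTCAATTACACCGCGTGCTTGC-3'

Forward primer TCTTAGGTC is found on the top strand at positions 7–15.
Reverse complement of the reverse primer: CCGCGTGCTTGC. This occurs on the top strand at positions 28–39.
The product is the template from position 7 through 39 (33 bp).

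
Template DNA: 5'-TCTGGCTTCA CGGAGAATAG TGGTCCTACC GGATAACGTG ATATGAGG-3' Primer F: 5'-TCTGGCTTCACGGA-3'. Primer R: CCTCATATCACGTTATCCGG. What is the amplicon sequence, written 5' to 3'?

5'-TCTGGCTTCACGGAGAATAGTGGTCCTACCGGATAACGTGATATGAGG-3'

Forward primer TCTGGCTTCACGGA is found on the top strand at positions 1–14.
The reverse primer's reverse complement is CCGGATAACGTGATATGAGG, which matches the template at positions 29–48.
The product is the template from position 1 through 48 (48 bp).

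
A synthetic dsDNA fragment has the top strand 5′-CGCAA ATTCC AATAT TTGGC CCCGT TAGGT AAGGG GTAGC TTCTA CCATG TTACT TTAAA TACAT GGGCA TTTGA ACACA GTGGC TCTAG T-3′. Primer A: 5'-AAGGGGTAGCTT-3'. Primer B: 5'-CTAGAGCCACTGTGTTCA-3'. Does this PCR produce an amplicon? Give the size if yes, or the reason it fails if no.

Yes — a 60 bp product.

Primer A (AAGGGGTAGCTT) matches the top strand at positions 31–42; it acts as a forward primer.
Primer B's reverse complement is TGAACACAGTGGCTCTAG, matching the top strand at positions 73–90; it acts as a reverse primer.
The 3' ends face each other across positions 31–90, giving a 60 bp product.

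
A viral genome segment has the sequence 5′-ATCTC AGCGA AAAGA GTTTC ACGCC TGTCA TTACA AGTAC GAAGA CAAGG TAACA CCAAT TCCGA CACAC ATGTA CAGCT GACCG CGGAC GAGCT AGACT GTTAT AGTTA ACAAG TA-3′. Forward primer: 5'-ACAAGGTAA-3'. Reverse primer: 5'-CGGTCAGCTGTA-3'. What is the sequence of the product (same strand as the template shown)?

5'-ACAAGGTAACACCAATTCCGACACACATGTACAGCTGACCG-3'

Scanning the template, ACAAGGTAA occurs at positions 45–53; this primer anneals to the bottom strand there with its 3' end pointing downstream.
Taking the reverse complement of CGGTCAGCTGTA gives TACAGCTGACCG, found at positions 74–85 on the template; the primer anneals here to the top strand with its 3' end pointing upstream.
The product is the template from position 45 through 85 (41 bp).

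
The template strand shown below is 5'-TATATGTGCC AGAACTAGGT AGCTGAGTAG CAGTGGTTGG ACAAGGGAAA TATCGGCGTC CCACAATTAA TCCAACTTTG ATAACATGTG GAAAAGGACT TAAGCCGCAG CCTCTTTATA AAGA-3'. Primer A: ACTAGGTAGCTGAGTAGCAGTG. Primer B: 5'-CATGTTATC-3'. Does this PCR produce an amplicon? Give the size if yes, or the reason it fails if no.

Yes — a 75 bp product.

Primer A (ACTAGGTAGCTGAGTAGCAGTG) matches the top strand at positions 14–35; it acts as a forward primer.
Primer B's reverse complement is GATAACATG, matching the top strand at positions 80–88; it acts as a reverse primer.
The 3' ends face each other across positions 14–88, giving a 75 bp product.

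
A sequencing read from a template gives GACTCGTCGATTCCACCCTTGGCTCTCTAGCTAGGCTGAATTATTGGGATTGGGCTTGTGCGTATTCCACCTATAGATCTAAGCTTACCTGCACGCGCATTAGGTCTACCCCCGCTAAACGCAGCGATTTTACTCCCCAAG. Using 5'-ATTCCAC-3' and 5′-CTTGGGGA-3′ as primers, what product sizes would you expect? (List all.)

132 bp, 78 bp

The forward primer ATTCCAC matches the top strand at positions 10–16, 64–70.
The reverse primer's reverse complement is TCCCCAAG, matching at positions 134–141.
Each forward site pairs with the reverse site to give a product ending at position 141: sizes 132, 78 bp.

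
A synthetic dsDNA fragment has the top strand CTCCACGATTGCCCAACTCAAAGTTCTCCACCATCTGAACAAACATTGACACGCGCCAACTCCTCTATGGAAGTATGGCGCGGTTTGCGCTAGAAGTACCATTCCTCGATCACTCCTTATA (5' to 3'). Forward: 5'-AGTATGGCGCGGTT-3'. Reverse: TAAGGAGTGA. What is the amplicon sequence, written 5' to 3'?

5'-AGTATGGCGCGGTTTGCGCTAGAAGTACCATTCCTCGATCACTCCTTA-3'

Forward primer AGTATGGCGCGGTT is found on the top strand at positions 72–85.
Reverse complement of the reverse primer: TCACTCCTTA. This occurs on the top strand at positions 110–119.
The product is the template from position 72 through 119 (48 bp).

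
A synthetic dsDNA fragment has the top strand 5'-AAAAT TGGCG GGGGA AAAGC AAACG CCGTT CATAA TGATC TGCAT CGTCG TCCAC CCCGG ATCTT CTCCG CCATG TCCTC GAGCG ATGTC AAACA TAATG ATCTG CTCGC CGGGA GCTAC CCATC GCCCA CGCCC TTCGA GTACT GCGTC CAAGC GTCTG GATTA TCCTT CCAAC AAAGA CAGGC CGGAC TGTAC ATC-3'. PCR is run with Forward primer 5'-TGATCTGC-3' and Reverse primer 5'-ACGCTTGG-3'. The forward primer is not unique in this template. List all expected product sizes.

122 bp, 59 bp

The forward primer TGATCTGC matches the top strand at positions 36–43, 99–106.
The reverse primer's reverse complement is CCAAGCGT, matching at positions 150–157.
Each forward site pairs with the reverse site to give a product ending at position 157: sizes 122, 59 bp.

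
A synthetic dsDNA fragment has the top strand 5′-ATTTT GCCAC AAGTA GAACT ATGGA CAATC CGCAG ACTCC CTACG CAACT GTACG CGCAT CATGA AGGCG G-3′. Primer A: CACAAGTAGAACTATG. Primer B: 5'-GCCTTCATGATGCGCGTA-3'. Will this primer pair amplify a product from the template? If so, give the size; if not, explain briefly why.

Primer A (CACAAGTAGAACTATG) matches the top strand at positions 8–23; it acts as a forward primer.
Primer B's reverse complement is TACGCGCATCATGAAGGC, matching the top strand at positions 52–69; it acts as a reverse primer.
The 3' ends face each other across positions 8–69, giving a 62 bp product.

Yes — a 62 bp product.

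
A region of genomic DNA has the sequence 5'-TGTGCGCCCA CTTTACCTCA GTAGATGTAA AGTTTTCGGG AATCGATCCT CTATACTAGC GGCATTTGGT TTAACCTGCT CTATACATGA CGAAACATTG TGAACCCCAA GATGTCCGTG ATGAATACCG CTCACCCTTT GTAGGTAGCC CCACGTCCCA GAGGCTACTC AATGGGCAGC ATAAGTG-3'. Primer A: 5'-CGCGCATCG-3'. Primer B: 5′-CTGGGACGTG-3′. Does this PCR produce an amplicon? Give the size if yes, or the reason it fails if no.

No product — primer A has no binding site in the template.

Primer A (CGCGCATCG) does not match the top strand, and its reverse complement CGATGCGCG does not match either.
With no annealing site for primer A, no amplification occurs.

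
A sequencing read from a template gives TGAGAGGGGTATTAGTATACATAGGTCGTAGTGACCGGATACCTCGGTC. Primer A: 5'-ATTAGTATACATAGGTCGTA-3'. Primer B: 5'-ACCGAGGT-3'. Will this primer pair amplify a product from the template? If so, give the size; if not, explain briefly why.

Yes — a 38 bp product.

Primer A (ATTAGTATACATAGGTCGTA) matches the top strand at positions 11–30; it acts as a forward primer.
Primer B's reverse complement is ACCTCGGT, matching the top strand at positions 41–48; it acts as a reverse primer.
The 3' ends face each other across positions 11–48, giving a 38 bp product.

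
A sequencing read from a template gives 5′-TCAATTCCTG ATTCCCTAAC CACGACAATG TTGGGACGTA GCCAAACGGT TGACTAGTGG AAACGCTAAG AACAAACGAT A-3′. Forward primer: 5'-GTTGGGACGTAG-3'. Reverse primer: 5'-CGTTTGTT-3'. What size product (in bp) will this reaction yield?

49 bp

The forward primer matches the template at positions 30–41.
The reverse primer's reverse complement is AACAAACG, which matches the template at positions 71–78.
Amplicon spans positions 30–78: 49 bp.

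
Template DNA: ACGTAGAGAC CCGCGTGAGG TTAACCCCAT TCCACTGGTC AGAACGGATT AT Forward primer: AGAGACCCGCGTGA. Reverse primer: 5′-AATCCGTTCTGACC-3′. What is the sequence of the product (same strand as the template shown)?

Forward primer AGAGACCCGCGTGA is found on the top strand at positions 5–18.
Reverse complement of the reverse primer: GGTCAGAACGGATT. This occurs on the top strand at positions 37–50.
The product is the template from position 5 through 50 (46 bp).

5'-AGAGACCCGCGTGAGGTTAACCCCATTCCACTGGTCAGAACGGATT-3'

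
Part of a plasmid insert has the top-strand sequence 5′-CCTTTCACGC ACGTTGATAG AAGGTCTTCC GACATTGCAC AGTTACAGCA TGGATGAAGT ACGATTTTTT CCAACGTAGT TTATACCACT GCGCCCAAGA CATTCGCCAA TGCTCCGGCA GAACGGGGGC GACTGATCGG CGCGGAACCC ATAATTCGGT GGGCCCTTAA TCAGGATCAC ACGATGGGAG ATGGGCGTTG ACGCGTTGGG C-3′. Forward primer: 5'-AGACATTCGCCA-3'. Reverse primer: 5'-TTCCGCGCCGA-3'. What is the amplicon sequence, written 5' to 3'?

5'-AGACATTCGCCAATGCTCCGGCAGAACGGGGGCGACTGATCGGCGCGGAA-3'

Scanning the template, AGACATTCGCCA occurs at positions 98–109; this primer anneals to the bottom strand there with its 3' end pointing downstream.
The reverse primer's reverse complement is TCGGCGCGGAA, which matches the template at positions 137–147.
The product is the template from position 98 through 147 (50 bp).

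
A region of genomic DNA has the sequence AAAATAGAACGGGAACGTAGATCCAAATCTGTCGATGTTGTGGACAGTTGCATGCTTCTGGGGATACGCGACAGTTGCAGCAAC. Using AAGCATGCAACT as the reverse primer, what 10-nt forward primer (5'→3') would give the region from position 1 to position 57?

The reverse primer's reverse complement AGTTGCATGCTT matches the template at positions 46–57; the product starts at position 1.
The forward primer is identical to the top strand over positions 1–10: AAAATAGAAC.

5'-AAAATAGAAC-3'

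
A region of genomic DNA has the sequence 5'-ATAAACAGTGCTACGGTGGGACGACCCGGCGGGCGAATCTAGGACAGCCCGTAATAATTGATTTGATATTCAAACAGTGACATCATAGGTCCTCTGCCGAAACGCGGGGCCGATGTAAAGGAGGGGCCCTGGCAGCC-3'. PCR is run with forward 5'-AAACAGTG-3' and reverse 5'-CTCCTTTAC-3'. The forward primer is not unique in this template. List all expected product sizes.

121 bp, 52 bp

The forward primer AAACAGTG matches the top strand at positions 3–10, 72–79.
The reverse primer's reverse complement is GTAAAGGAG, matching at positions 115–123.
Each forward site pairs with the reverse site to give a product ending at position 123: sizes 121, 52 bp.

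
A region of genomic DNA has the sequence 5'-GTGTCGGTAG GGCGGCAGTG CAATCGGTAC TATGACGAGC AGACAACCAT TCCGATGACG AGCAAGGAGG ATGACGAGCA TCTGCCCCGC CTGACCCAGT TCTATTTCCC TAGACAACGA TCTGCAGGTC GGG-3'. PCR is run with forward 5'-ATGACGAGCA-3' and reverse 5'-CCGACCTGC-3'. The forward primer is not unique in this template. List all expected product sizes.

101 bp, 78 bp, 62 bp

The forward primer ATGACGAGCA matches the top strand at positions 32–41, 55–64, 71–80.
The reverse primer's reverse complement is GCAGGTCGG, matching at positions 124–132.
Each forward site pairs with the reverse site to give a product ending at position 132: sizes 101, 78, 62 bp.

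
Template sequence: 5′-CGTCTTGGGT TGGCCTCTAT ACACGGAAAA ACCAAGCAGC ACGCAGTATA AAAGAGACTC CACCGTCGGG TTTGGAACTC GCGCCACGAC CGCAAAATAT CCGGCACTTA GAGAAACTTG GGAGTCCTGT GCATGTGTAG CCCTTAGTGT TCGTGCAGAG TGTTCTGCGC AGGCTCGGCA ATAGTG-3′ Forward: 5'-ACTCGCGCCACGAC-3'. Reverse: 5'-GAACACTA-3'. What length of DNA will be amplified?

Forward primer ACTCGCGCCACGAC is found on the top strand at positions 77–90.
Taking the reverse complement of GAACACTA gives TAGTGTTC, found at positions 145–152 on the template; the primer anneals here to the top strand with its 3' end pointing upstream.
The product runs from position 77 to position 152, so its length is 152 − 77 + 1 = 76 bp.

76 bp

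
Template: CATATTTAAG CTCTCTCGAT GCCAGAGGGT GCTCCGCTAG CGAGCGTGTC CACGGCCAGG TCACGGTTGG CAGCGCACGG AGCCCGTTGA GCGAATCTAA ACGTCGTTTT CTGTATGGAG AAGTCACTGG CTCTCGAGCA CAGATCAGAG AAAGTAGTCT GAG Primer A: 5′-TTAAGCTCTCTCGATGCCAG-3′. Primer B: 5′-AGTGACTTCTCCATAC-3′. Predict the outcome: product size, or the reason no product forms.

Primer A (TTAAGCTCTCTCGATGCCAG) matches the top strand at positions 6–25; it acts as a forward primer.
Primer B's reverse complement is GTATGGAGAAGTCACT, matching the top strand at positions 113–128; it acts as a reverse primer.
The 3' ends face each other across positions 6–128, giving a 123 bp product.

Yes — a 123 bp product.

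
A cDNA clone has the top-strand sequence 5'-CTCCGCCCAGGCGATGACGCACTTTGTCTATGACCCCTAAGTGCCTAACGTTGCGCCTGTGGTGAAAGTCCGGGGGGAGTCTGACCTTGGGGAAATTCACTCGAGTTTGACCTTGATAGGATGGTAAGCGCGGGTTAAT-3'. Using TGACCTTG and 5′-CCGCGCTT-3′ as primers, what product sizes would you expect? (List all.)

The forward primer TGACCTTG matches the top strand at positions 82–89, 108–115.
The reverse primer's reverse complement is AAGCGCGG, matching at positions 126–133.
Each forward site pairs with the reverse site to give a product ending at position 133: sizes 52, 26 bp.

52 bp, 26 bp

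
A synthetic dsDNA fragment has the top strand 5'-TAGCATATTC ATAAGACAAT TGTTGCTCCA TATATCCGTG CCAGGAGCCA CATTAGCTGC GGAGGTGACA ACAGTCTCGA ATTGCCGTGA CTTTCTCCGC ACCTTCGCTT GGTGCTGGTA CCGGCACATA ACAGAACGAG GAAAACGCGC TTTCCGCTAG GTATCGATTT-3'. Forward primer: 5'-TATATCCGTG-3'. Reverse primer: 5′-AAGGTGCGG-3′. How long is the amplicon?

The forward primer matches the template at positions 31–40.
Taking the reverse complement of AAGGTGCGG gives CCGCACCTT, found at positions 97–105 on the template; the primer anneals here to the top strand with its 3' end pointing upstream.
Product length = (reverse-primer end) − (forward-primer start) + 1 = 105 − 31 + 1 = 75 bp.

75 bp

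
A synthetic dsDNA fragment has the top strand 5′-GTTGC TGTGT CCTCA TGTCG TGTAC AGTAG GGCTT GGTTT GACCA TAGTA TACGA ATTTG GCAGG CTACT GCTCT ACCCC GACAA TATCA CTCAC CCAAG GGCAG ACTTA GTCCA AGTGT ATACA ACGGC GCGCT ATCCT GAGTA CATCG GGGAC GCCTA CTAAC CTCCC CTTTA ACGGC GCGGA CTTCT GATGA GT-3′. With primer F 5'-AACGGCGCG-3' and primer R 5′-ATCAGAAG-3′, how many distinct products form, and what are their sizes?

Two products: 69 bp, 19 bp

The forward primer AACGGCGCG matches the top strand at positions 125–133, 175–183.
The reverse primer's reverse complement is CTTCTGAT, matching at positions 186–193.
Each forward site pairs with the reverse site to give a product ending at position 193: sizes 69, 19 bp.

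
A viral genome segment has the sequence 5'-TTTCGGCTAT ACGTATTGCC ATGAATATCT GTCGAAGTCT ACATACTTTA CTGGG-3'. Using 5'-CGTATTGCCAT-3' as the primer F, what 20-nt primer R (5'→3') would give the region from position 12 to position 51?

5'-GTAAAGTATGTAGACTTCGA-3'

The product's 3' end on the top strand is position 51.
The reverse primer anneals to the top strand over positions 32–51, i.e. to TCGAAGTCTACATACTTTAC.
Its sequence written 5'→3' is the reverse complement: GTAAAGTATGTAGACTTCGA.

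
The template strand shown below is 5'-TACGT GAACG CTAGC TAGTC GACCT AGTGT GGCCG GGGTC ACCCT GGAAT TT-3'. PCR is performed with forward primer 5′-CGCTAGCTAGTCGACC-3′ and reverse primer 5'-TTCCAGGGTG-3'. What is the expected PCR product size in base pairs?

41 bp

Scanning the template, CGCTAGCTAGTCGACC occurs at positions 9–24; this primer anneals to the bottom strand there with its 3' end pointing downstream.
The reverse primer's reverse complement is CACCCTGGAA, which matches the template at positions 40–49.
Amplicon spans positions 9–49: 41 bp.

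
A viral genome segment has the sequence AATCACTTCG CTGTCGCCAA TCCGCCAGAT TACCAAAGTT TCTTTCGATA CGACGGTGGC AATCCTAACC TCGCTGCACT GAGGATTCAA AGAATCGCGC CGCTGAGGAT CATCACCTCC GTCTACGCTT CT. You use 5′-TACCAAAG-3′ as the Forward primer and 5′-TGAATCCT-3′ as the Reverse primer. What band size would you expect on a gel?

Forward primer TACCAAAG is found on the top strand at positions 31–38.
The reverse primer's reverse complement is AGGATTCA, which matches the template at positions 82–89.
The product runs from position 31 to position 89, so its length is 89 − 31 + 1 = 59 bp.

59 bp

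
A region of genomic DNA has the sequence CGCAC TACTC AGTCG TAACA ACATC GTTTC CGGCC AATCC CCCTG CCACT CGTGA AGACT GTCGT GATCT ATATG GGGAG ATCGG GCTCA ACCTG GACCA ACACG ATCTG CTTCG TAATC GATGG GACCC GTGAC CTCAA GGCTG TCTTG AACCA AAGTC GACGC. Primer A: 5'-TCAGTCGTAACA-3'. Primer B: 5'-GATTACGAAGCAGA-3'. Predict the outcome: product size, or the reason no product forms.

Yes — a 112 bp product.

Primer A (TCAGTCGTAACA) matches the top strand at positions 9–20; it acts as a forward primer.
Primer B's reverse complement is TCTGCTTCGTAATC, matching the top strand at positions 107–120; it acts as a reverse primer.
The 3' ends face each other across positions 9–120, giving a 112 bp product.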